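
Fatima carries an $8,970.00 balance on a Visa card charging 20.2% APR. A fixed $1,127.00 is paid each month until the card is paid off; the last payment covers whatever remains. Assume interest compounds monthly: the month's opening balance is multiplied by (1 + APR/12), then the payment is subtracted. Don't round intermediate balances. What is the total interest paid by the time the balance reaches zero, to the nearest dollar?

Monthly rate r = 20.2%/12 = 1.68333% = 0.0168333.
Payoff takes n = ⌈−ln(1 − rB₀/P)/ln(1+r)⌉ = ⌈8.617⌉ = 9 payments; the last is $697.67.
Total paid = 8·$1,127.00 + $697.67 = $9,713.67.
Total interest = total paid − principal = $9,713.67 − $8,970.00 = $743.67.

$744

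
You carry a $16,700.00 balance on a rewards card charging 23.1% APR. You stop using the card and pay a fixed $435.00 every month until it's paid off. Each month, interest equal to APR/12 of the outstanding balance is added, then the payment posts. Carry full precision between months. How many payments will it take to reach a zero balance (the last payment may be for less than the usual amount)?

Monthly rate r = 23.1%/12 = 1.925% = 0.01925.
Recurrence: B ← B·(1+r) − $435.00.
Month 1: interest $321.48; balance after payment $16,586.47.
Month 2: interest $319.29; balance after payment $16,470.76.
Closed form: n = −ln(1 − rB₀/P)/ln(1+r) = −ln(0.26098)/ln(1.01925) ≈ 70.453, so the balance reaches zero during payment 71.

71 months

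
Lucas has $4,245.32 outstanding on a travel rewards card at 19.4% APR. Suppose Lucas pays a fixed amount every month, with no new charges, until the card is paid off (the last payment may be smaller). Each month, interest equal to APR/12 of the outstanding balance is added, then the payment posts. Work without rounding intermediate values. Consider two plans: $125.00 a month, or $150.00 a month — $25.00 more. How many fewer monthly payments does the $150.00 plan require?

Monthly rate r = 19.4%/12 = 1.61667% = 0.0161667.
At $125.00/mo: n = ⌈−ln(1 − rB₀/P)/ln(1+r)⌉ = 50 payments (last $82.79); total interest = total paid − $4,245.32 = $1,962.47.
At $150.00/mo: 39 payments (last $21.11); total interest $1,475.79.
Payments saved = 50 − 39 = 11.

11 fewer payments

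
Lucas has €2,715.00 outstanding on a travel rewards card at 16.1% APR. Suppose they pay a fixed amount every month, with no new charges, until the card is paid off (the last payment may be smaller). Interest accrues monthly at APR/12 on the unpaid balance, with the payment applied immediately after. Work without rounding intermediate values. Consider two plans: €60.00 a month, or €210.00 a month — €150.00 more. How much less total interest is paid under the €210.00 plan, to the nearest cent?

€1,203.77

Monthly rate r = 16.1%/12 = 1.34167% = 0.0134167.
At €60.00/mo: n = ⌈−ln(1 − rB₀/P)/ln(1+r)⌉ = 71 payments (last €5.84); total interest = total paid − €2,715.00 = €1,490.84.
At €210.00/mo: 15 payments (last €62.07); total interest €287.07.
Interest saved = €1,490.84 − €287.07 = €1,203.77.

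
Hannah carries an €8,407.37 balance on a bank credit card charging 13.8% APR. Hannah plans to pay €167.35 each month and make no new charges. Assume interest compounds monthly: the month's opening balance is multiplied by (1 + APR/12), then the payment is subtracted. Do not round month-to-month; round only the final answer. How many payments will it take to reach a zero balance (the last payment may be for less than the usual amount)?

76 payments

Monthly rate r = 13.8%/12 = 1.15% = 0.0115.
Recurrence: B ← B·(1+r) − €167.35.
Month 1: interest €96.68; balance after payment €8,336.70.
Month 2: interest €95.87; balance after payment €8,265.23.
Closed form: n = −ln(1 − rB₀/P)/ln(1+r) = −ln(0.42226)/ln(1.0115) ≈ 75.398, so the balance reaches zero during payment 76.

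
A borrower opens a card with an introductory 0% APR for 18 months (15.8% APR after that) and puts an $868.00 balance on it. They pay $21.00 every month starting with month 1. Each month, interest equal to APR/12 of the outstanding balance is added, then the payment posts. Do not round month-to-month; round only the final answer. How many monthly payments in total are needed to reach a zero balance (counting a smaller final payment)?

47 months

Promo months 1–18 at r₀ = 0%/12 = 0; months 19+ at r₁ = 15.8%/12 = 0.0131667.
After month 18 (no interest yet): B = $868.00 − 18·$21.00 = $490.00.
Then at r₁ with $21.00/mo: n₂ = −ln(1 − r₁·B/P)/ln(1+r₁) ≈ 28.06 → 29 more payments.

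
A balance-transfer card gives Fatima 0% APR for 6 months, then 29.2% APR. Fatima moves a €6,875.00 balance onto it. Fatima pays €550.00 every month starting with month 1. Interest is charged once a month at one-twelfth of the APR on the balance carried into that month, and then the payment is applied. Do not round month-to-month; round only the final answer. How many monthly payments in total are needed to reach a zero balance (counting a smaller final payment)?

Promo months 1–6 at r₀ = 0%/12 = 0; months 7+ at r₁ = 29.2%/12 = 0.0243333.
After month 6 (no interest yet): B = €6,875.00 − 6·€550.00 = €3,575.00.
Then at r₁ with €550.00/mo: n₂ = −ln(1 − r₁·B/P)/ln(1+r₁) ≈ 7.16 → 8 more payments.

14 payments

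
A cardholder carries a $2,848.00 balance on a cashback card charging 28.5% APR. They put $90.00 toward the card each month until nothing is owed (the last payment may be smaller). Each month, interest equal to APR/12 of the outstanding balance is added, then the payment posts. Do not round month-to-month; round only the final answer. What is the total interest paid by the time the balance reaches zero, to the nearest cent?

$2,491.63

Monthly rate r = 28.5%/12 = 2.375% = 0.02375.
Payoff takes n = ⌈−ln(1 − rB₀/P)/ln(1+r)⌉ = ⌈59.327⌉ = 60 payments; the last is $29.63.
Total paid = 59·$90.00 + $29.63 = $5,339.63.
Total interest = total paid − principal = $5,339.63 − $2,848.00 = $2,491.63.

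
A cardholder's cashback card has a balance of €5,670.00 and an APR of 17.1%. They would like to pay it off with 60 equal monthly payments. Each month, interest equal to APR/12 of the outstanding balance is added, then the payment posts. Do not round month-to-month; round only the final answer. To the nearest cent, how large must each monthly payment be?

Monthly rate r = 17.1%/12 = 1.425% = 0.01425.
Level-payment amortization: P = B₀·r / (1 − (1+r)^(−n)) = 5670.00·0.01425 / (1 − 1.01425^(−60)).
Denominator 1 − (1+r)^(−60) = 0.57214263.
P = 80.7975 / 0.57214263 ≈ 141.22.

€141.22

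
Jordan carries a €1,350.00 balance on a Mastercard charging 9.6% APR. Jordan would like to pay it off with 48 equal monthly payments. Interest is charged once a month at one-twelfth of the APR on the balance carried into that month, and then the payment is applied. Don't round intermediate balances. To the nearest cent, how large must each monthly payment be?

€33.98

Monthly rate r = 9.6%/12 = 0.8% = 0.008.
Level-payment amortization: P = B₀·r / (1 − (1+r)^(−n)) = 1350.00·0.008 / (1 − 1.008^(−48)).
Denominator 1 − (1+r)^(−48) = 0.317827106.
P = 10.8 / 0.317827106 ≈ 33.98.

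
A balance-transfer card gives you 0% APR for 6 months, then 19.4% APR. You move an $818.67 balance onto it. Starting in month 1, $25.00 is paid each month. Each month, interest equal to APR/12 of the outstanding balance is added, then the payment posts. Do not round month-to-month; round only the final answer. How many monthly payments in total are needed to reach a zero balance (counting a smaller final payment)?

42 months

Promo months 1–6 at r₀ = 0%/12 = 0; months 7+ at r₁ = 19.4%/12 = 0.0161667.
After month 6 (no interest yet): B = $818.67 − 6·$25.00 = $668.67.
Then at r₁ with $25.00/mo: n₂ = −ln(1 − r₁·B/P)/ln(1+r₁) ≈ 35.31 → 36 more payments.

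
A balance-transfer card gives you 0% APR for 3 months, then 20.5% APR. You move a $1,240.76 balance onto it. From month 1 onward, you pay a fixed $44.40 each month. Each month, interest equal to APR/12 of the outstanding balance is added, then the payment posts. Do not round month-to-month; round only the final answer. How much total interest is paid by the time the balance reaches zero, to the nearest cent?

$348.24

Promo months 1–3 at r₀ = 0%/12 = 0; months 4+ at r₁ = 20.5%/12 = 0.0170833.
After month 3 (no interest yet): B = $1,240.76 − 3·$44.40 = $1,107.56.
Then at r₁ with $44.40/mo: n₂ = −ln(1 − r₁·B/P)/ln(1+r₁) ≈ 32.79 → 33 more payments.
Total paid = 35·$44.40 + $35.00 = $1,589.00; interest = $1,589.00 − $1,240.76 = $348.24.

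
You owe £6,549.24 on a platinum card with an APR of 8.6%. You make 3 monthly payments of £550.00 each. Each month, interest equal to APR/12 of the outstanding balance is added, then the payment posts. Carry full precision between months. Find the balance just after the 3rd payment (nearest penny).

Monthly rate r = 8.6%/12 = 0.716667% = 0.00716667.
Each month: B ← B·(1+r) − £550.00.
Month 1: interest £46.94; balance after payment £6,046.18.
Month 2: interest £43.33; balance after payment £5,539.51.
Month 3: interest £39.70; balance after payment £5,029.21.

£5,029.21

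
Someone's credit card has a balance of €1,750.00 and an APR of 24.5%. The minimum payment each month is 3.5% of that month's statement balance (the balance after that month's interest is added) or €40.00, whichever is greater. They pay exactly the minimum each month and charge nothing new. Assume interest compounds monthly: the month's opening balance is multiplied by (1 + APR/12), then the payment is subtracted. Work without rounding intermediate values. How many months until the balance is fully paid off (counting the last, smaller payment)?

71 months

Monthly rate r = 24.5%/12 = 2.04167% = 0.0204167.
While 3.5% of the post-interest balance exceeds €40.00, each month B ← (B·(1+r))·(1 − 0.035), i.e. B shrinks by the factor (1+r)·0.965 = 0.9847.
This holds for months 1–29. Entering month 30 the balance is €1,119.13; 3.5% of the post-interest balance is now below €40.00, so the flat €40.00 minimum applies from here.
From month 30 a fixed €40.00 at rate r clears €1,119.13 in 42 more payments. Total: 29 + 42 = 71 months.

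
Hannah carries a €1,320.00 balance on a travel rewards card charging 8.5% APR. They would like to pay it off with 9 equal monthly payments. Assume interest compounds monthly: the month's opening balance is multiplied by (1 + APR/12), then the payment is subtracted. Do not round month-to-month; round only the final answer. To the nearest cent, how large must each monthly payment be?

€151.91

Monthly rate r = 8.5%/12 = 0.708333% = 0.00708333.
Level-payment amortization: P = B₀·r / (1 − (1+r)^(−n)) = 1320.00·0.00708333 / (1 − 1.00708^(−9)).
Denominator 1 − (1+r)^(−9) = 0.0615496044.
P = 9.35 / 0.0615496044 ≈ 151.91.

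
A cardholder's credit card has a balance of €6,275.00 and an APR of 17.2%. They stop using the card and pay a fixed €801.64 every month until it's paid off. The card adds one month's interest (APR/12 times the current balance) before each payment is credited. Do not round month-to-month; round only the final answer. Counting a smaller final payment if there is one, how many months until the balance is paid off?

Monthly rate r = 17.2%/12 = 1.43333% = 0.0143333.
Recurrence: B ← B·(1+r) − €801.64.
Month 1: interest €89.94; balance after payment €5,563.30.
Month 2: interest €79.74; balance after payment €4,841.40.
Closed form: n = −ln(1 − rB₀/P)/ln(1+r) = −ln(0.8878)/ln(1.01433) ≈ 8.362, so the balance reaches zero during payment 9.

9 months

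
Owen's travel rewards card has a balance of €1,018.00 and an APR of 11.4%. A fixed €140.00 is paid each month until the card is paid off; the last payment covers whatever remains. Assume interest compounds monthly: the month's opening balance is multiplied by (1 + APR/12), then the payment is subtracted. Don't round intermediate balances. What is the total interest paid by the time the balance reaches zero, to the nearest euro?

Monthly rate r = 11.4%/12 = 0.95% = 0.0095.
Payoff takes n = ⌈−ln(1 − rB₀/P)/ln(1+r)⌉ = ⌈7.571⌉ = 8 payments; the last is €80.03.
Total paid = 7·€140.00 + €80.03 = €1,060.03.
Total interest = total paid − principal = €1,060.03 − €1,018.00 = €42.03.

€42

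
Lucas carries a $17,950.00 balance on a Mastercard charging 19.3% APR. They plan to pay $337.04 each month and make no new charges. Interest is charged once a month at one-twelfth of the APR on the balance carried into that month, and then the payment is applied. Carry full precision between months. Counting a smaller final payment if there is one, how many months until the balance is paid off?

Monthly rate r = 19.3%/12 = 1.60833% = 0.0160833.
Recurrence: B ← B·(1+r) − $337.04.
Month 1: interest $288.70; balance after payment $17,901.66.
Month 2: interest $287.92; balance after payment $17,852.53.
Closed form: n = −ln(1 − rB₀/P)/ln(1+r) = −ln(0.14344)/ln(1.01608) ≈ 121.706, so the balance reaches zero during payment 122.

122 payments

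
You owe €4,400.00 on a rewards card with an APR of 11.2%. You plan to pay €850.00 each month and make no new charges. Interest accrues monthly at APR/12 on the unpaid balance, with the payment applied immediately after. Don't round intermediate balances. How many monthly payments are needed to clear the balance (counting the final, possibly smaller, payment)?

Monthly rate r = 11.2%/12 = 0.933333% = 0.00933333.
Recurrence: B ← B·(1+r) − €850.00.
Month 1: interest €41.07; balance after payment €3,591.07.
Month 2: interest €33.52; balance after payment €2,774.58.
Month 3: interest €25.90; balance after payment €1,950.48.
Month 4: interest €18.20; balance after payment €1,118.68.
Month 5: interest €10.44; balance after payment €279.12.
Month 6: interest €2.61; balance after payment €0.00.

6 payments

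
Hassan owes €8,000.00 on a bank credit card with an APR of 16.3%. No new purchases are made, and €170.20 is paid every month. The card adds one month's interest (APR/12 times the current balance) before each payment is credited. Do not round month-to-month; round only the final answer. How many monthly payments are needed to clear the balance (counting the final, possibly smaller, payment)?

76 months

Monthly rate r = 16.3%/12 = 1.35833% = 0.0135833.
Recurrence: B ← B·(1+r) − €170.20.
Month 1: interest €108.67; balance after payment €7,938.47.
Month 2: interest €107.83; balance after payment €7,876.10.
Closed form: n = −ln(1 − rB₀/P)/ln(1+r) = −ln(0.36154)/ln(1.01358) ≈ 75.408, so the balance reaches zero during payment 76.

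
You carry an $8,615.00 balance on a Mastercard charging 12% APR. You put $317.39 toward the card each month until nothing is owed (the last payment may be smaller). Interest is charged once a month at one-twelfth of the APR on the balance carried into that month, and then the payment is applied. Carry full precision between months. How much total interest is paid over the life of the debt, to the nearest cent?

$1,486.35

Monthly rate r = 12%/12 = 1% = 0.01.
Payoff takes n = ⌈−ln(1 − rB₀/P)/ln(1+r)⌉ = ⌈31.826⌉ = 32 payments; the last is $262.26.
Total paid = 31·$317.39 + $262.26 = $10,101.35.
Total interest = total paid − principal = $10,101.35 − $8,615.00 = $1,486.35.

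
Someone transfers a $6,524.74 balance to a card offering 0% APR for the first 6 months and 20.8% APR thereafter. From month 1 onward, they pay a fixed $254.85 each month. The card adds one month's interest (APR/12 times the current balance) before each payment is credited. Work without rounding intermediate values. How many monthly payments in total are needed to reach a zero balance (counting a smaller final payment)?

31 months

Promo months 1–6 at r₀ = 0%/12 = 0; months 7+ at r₁ = 20.8%/12 = 0.0173333.
After month 6 (no interest yet): B = $6,524.74 − 6·$254.85 = $4,995.64.
Then at r₁ with $254.85/mo: n₂ = −ln(1 − r₁·B/P)/ln(1+r₁) ≈ 24.16 → 25 more payments.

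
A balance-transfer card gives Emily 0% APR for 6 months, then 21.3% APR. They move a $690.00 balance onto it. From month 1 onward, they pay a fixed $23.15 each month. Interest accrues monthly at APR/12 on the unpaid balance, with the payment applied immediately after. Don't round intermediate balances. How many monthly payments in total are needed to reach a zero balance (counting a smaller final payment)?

38 months

Promo months 1–6 at r₀ = 0%/12 = 0; months 7+ at r₁ = 21.3%/12 = 0.01775.
After month 6 (no interest yet): B = $690.00 − 6·$23.15 = $551.10.
Then at r₁ with $23.15/mo: n₂ = −ln(1 − r₁·B/P)/ln(1+r₁) ≈ 31.21 → 32 more payments.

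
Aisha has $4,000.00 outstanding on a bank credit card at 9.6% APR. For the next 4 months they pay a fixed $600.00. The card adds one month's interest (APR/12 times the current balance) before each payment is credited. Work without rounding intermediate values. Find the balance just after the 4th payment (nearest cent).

$1,700.59

Monthly rate r = 9.6%/12 = 0.8% = 0.008.
Each month: B ← B·(1+r) − $600.00.
Month 1: interest $32.00; balance after payment $3,432.00.
Month 2: interest $27.46; balance after payment $2,859.46.
Month 3: interest $22.88; balance after payment $2,282.33.
Month 4: interest $18.26; balance after payment $1,700.59.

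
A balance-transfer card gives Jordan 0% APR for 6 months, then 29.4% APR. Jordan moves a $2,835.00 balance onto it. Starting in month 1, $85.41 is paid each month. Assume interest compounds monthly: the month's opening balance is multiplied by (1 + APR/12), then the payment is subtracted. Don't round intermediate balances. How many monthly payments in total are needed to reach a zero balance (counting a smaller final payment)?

Promo months 1–6 at r₀ = 0%/12 = 0; months 7+ at r₁ = 29.4%/12 = 0.0245.
After month 6 (no interest yet): B = $2,835.00 − 6·$85.41 = $2,322.54.
Then at r₁ with $85.41/mo: n₂ = −ln(1 − r₁·B/P)/ln(1+r₁) ≈ 45.33 → 46 more payments.

52 payments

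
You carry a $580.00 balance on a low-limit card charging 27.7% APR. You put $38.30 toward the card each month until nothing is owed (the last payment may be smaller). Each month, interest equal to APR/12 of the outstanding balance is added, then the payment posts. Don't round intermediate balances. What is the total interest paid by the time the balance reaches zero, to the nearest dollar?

$142

Monthly rate r = 27.7%/12 = 2.30833% = 0.0230833.
Payoff takes n = ⌈−ln(1 − rB₀/P)/ln(1+r)⌉ = ⌈18.847⌉ = 19 payments; the last is $32.51.
Total paid = 18·$38.30 + $32.51 = $721.91.
Total interest = total paid − principal = $721.91 − $580.00 = $141.91.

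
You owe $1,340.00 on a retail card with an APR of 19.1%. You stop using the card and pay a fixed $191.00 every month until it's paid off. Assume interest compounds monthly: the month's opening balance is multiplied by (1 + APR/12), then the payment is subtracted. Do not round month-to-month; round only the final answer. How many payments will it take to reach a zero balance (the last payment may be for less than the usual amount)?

8 months

Monthly rate r = 19.1%/12 = 1.59167% = 0.0159167.
Recurrence: B ← B·(1+r) − $191.00.
Month 1: interest $21.33; balance after payment $1,170.33.
Month 2: interest $18.63; balance after payment $997.96.
Closed form: n = −ln(1 − rB₀/P)/ln(1+r) = −ln(0.88833)/ln(1.01592) ≈ 7.498, so the balance reaches zero during payment 8.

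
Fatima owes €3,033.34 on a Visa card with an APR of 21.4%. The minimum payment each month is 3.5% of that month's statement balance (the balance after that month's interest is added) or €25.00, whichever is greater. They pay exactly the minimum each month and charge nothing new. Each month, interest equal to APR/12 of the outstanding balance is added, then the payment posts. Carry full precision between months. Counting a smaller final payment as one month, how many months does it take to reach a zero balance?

121 months

Monthly rate r = 21.4%/12 = 1.78333% = 0.0178333.
While 3.5% of the post-interest balance exceeds €25.00, each month B ← (B·(1+r))·(1 − 0.035), i.e. B shrinks by the factor (1+r)·0.965 = 0.98221.
This holds for months 1–82. Entering month 83 the balance is €696.06; 3.5% of the post-interest balance is now below €25.00, so the flat €25.00 minimum applies from here.
From month 83 a fixed €25.00 at rate r clears €696.06 in 39 more payments. Total: 82 + 39 = 121 months.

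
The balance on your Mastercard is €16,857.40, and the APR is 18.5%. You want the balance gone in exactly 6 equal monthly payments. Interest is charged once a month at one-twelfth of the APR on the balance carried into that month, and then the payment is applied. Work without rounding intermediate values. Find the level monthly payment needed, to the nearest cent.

€2,963.10

Monthly rate r = 18.5%/12 = 1.54167% = 0.0154167.
Level-payment amortization: P = B₀·r / (1 − (1+r)^(−n)) = 16857.40·0.0154167 / (1 − 1.01542^(−6)).
Denominator 1 − (1+r)^(−6) = 0.0877071416.
P = 259.885 / 0.0877071416 ≈ 2963.10.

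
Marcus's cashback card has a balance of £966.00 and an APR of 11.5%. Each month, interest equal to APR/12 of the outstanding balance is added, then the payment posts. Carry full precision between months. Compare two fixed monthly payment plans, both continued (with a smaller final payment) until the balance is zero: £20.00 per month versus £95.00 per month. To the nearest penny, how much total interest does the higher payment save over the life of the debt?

£282.00

Monthly rate r = 11.5%/12 = 0.958333% = 0.00958333.
At £20.00/mo: n = ⌈−ln(1 − rB₀/P)/ln(1+r)⌉ = 66 payments (last £3.31); total interest = total paid − £966.00 = £337.31.
At £95.00/mo: 11 payments (last £71.31); total interest £55.31.
Interest saved = £337.31 − £55.31 = £282.00.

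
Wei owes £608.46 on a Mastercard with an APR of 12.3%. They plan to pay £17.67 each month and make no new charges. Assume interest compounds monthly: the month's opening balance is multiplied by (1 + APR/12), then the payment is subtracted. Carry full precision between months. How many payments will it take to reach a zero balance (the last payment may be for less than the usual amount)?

Monthly rate r = 12.3%/12 = 1.025% = 0.01025.
Recurrence: B ← B·(1+r) − £17.67.
Month 1: interest £6.24; balance after payment £597.03.
Month 2: interest £6.12; balance after payment £585.48.
Closed form: n = −ln(1 − rB₀/P)/ln(1+r) = −ln(0.64704)/ln(1.01025) ≈ 42.689, so the balance reaches zero during payment 43.

43 months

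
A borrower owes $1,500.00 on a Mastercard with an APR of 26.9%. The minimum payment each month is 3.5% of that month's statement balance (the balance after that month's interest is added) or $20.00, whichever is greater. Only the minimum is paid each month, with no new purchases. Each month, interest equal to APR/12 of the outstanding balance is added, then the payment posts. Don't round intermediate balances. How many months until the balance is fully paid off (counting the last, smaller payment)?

118 months

Monthly rate r = 26.9%/12 = 2.24167% = 0.0224167.
While 3.5% of the post-interest balance exceeds $20.00, each month B ← (B·(1+r))·(1 − 0.035), i.e. B shrinks by the factor (1+r)·0.965 = 0.98663.
This holds for months 1–74. Entering month 75 the balance is $554.09; 3.5% of the post-interest balance is now below $20.00, so the flat $20.00 minimum applies from here.
From month 75 a fixed $20.00 at rate r clears $554.09 in 44 more payments. Total: 74 + 44 = 118 months.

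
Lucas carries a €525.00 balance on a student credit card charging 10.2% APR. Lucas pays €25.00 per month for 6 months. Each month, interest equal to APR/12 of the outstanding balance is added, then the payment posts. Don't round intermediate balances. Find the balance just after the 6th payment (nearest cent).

Monthly rate r = 10.2%/12 = 0.85% = 0.0085.
Each month: B ← B·(1+r) − €25.00.
Month 1: interest €4.46; balance after payment €504.46.
Month 2: interest €4.29; balance after payment €483.75.
Month 3: interest €4.11; balance after payment €462.86.
Month 4: interest €3.93; balance after payment €441.80.
Month 5: interest €3.76; balance after payment €420.55.
Month 6: interest €3.57; balance after payment €399.13.

€399.13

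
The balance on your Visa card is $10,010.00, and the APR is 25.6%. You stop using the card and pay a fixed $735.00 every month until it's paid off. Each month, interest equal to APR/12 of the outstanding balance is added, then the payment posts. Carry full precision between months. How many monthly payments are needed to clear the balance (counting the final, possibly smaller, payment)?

Monthly rate r = 25.6%/12 = 2.13333% = 0.0213333.
Recurrence: B ← B·(1+r) − $735.00.
Month 1: interest $213.55; balance after payment $9,488.55.
Month 2: interest $202.42; balance after payment $8,955.97.
Closed form: n = −ln(1 − rB₀/P)/ln(1+r) = −ln(0.70946)/ln(1.02133) ≈ 16.261, so the balance reaches zero during payment 17.

17 payments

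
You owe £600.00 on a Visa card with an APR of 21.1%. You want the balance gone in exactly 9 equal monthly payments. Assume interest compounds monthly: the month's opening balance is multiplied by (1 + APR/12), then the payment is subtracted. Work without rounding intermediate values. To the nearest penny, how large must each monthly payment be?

£72.66

Monthly rate r = 21.1%/12 = 1.75833% = 0.0175833.
Level-payment amortization: P = B₀·r / (1 − (1+r)^(−n)) = 600.00·0.0175833 / (1 − 1.01758^(−9)).
Denominator 1 − (1+r)^(−9) = 0.145188939.
P = 10.55 / 0.145188939 ≈ 72.66.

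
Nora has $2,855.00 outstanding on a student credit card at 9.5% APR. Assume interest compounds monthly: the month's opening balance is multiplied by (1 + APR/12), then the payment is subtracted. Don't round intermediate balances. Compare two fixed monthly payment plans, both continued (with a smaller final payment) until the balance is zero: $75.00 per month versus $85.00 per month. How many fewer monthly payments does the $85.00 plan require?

Monthly rate r = 9.5%/12 = 0.791667% = 0.00791667.
At $75.00/mo: n = ⌈−ln(1 − rB₀/P)/ln(1+r)⌉ = 46 payments (last $35.97); total interest = total paid − $2,855.00 = $555.97.
At $85.00/mo: 40 payments (last $17.14); total interest $477.14.
Payments saved = 46 − 40 = 6.

6 fewer payments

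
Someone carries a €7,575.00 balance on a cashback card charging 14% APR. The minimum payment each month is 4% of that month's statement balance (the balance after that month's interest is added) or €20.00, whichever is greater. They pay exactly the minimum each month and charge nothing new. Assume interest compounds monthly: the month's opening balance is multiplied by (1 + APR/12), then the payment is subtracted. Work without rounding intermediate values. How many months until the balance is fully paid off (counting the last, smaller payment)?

Monthly rate r = 14%/12 = 1.16667% = 0.0116667.
While 4% of the post-interest balance exceeds €20.00, each month B ← (B·(1+r))·(1 − 0.04), i.e. B shrinks by the factor (1+r)·0.96 = 0.9712.
This holds for months 1–94. Entering month 95 the balance is €485.73; 4% of the post-interest balance is now below €20.00, so the flat €20.00 minimum applies from here.
From month 95 a fixed €20.00 at rate r clears €485.73 in 29 more payments. Total: 94 + 29 = 123 months.

123 months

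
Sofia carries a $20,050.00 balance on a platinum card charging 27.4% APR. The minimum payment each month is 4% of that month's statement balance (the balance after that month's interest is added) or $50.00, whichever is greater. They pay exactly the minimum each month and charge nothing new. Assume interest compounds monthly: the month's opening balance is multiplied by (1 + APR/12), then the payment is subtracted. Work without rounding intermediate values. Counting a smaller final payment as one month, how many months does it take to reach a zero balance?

190 months

Monthly rate r = 27.4%/12 = 2.28333% = 0.0228333.
While 4% of the post-interest balance exceeds $50.00, each month B ← (B·(1+r))·(1 − 0.04), i.e. B shrinks by the factor (1+r)·0.96 = 0.98192.
This holds for months 1–154. Entering month 155 the balance is $1,207.35; 4% of the post-interest balance is now below $50.00, so the flat $50.00 minimum applies from here.
From month 155 a fixed $50.00 at rate r clears $1,207.35 in 36 more payments. Total: 154 + 36 = 190 months.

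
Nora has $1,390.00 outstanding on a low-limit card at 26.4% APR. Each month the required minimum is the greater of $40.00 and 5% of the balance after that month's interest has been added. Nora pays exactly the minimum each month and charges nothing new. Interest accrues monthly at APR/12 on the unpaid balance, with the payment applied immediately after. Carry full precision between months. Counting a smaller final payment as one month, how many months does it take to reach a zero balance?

46 months

Monthly rate r = 26.4%/12 = 2.2% = 0.022.
While 5% of the post-interest balance exceeds $40.00, each month B ← (B·(1+r))·(1 − 0.05), i.e. B shrinks by the factor (1+r)·0.95 = 0.9709.
This holds for months 1–20. Entering month 21 the balance is $770.02; 5% of the post-interest balance is now below $40.00, so the flat $40.00 minimum applies from here.
From month 21 a fixed $40.00 at rate r clears $770.02 in 26 more payments. Total: 20 + 26 = 46 months.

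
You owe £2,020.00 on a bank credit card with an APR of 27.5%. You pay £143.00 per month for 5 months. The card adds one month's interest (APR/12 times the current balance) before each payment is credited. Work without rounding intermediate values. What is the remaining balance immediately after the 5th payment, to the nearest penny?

£1,513.78

Monthly rate r = 27.5%/12 = 2.29167% = 0.0229167.
Each month: B ← B·(1+r) − £143.00.
Month 1: interest £46.29; balance after payment £1,923.29.
Month 2: interest £44.08; balance after payment £1,824.37.
Month 3: interest £41.81; balance after payment £1,723.18.
Month 4: interest £39.49; balance after payment £1,619.66.
Month 5: interest £37.12; balance after payment £1,513.78.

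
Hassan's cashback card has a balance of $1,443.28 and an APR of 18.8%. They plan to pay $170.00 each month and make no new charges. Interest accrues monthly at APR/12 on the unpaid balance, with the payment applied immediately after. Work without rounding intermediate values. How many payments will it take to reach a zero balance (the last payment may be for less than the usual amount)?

Monthly rate r = 18.8%/12 = 1.56667% = 0.0156667.
Recurrence: B ← B·(1+r) − $170.00.
Month 1: interest $22.61; balance after payment $1,295.89.
Month 2: interest $20.30; balance after payment $1,146.19.
Closed form: n = −ln(1 − rB₀/P)/ln(1+r) = −ln(0.86699)/ln(1.01567) ≈ 9.181, so the balance reaches zero during payment 10.

10 months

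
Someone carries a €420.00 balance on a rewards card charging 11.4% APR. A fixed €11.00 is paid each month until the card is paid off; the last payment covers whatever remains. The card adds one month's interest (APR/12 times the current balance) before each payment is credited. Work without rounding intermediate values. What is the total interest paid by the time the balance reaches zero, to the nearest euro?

€104

Monthly rate r = 11.4%/12 = 0.95% = 0.0095.
Payoff takes n = ⌈−ln(1 − rB₀/P)/ln(1+r)⌉ = ⌈47.652⌉ = 48 payments; the last is €7.18.
Total paid = 47·€11.00 + €7.18 = €524.18.
Total interest = total paid − principal = €524.18 − €420.00 = €104.18.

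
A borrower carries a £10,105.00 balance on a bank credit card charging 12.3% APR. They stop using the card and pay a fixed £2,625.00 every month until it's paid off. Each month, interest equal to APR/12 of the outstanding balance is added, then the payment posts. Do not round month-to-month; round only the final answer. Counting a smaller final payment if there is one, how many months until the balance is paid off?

4 payments

Monthly rate r = 12.3%/12 = 1.025% = 0.01025.
Recurrence: B ← B·(1+r) − £2,625.00.
Month 1: interest £103.58; balance after payment £7,583.58.
Month 2: interest £77.73; balance after payment £5,036.31.
Month 3: interest £51.62; balance after payment £2,462.93.
Month 4: interest £25.25; balance after payment £0.00.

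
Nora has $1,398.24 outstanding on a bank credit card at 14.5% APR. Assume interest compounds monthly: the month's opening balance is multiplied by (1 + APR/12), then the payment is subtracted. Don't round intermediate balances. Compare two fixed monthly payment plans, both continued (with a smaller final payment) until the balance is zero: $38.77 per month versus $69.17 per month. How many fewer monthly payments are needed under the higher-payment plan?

24 fewer payments

Monthly rate r = 14.5%/12 = 1.20833% = 0.0120833.
At $38.77/mo: n = ⌈−ln(1 − rB₀/P)/ln(1+r)⌉ = 48 payments (last $25.26); total interest = total paid − $1,398.24 = $449.21.
At $69.17/mo: 24 payments (last $22.01); total interest $214.68.
Payments saved = 48 − 24 = 24.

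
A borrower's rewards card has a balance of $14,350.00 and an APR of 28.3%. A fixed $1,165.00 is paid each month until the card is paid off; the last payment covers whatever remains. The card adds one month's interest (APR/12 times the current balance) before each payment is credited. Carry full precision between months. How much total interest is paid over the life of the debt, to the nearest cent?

Monthly rate r = 28.3%/12 = 2.35833% = 0.0235833.
Payoff takes n = ⌈−ln(1 − rB₀/P)/ln(1+r)⌉ = ⌈14.723⌉ = 15 payments; the last is $844.72.
Total paid = 14·$1,165.00 + $844.72 = $17,154.72.
Total interest = total paid − principal = $17,154.72 − $14,350.00 = $2,804.72.

$2,804.72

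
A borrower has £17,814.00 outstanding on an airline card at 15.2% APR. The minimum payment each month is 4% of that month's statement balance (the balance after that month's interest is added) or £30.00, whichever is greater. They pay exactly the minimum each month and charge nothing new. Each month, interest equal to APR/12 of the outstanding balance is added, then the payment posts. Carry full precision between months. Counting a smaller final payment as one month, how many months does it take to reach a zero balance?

143 months

Monthly rate r = 15.2%/12 = 1.26667% = 0.0126667.
While 4% of the post-interest balance exceeds £30.00, each month B ← (B·(1+r))·(1 − 0.04), i.e. B shrinks by the factor (1+r)·0.96 = 0.97216.
This holds for months 1–113. Entering month 114 the balance is £733.04; 4% of the post-interest balance is now below £30.00, so the flat £30.00 minimum applies from here.
From month 114 a fixed £30.00 at rate r clears £733.04 in 30 more payments. Total: 113 + 30 = 143 months.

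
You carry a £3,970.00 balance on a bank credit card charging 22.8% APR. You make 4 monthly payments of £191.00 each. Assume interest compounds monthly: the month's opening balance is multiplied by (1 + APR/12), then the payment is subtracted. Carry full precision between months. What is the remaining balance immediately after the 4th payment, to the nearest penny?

Monthly rate r = 22.8%/12 = 1.9% = 0.019.
Each month: B ← B·(1+r) − £191.00.
Month 1: interest £75.43; balance after payment £3,854.43.
Month 2: interest £73.23; balance after payment £3,736.66.
Month 3: interest £71.00; balance after payment £3,616.66.
Month 4: interest £68.72; balance after payment £3,494.38.

£3,494.38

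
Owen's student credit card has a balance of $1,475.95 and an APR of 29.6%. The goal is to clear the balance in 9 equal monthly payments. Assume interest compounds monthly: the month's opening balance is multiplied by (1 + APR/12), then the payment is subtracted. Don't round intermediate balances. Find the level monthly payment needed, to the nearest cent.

$184.88

Monthly rate r = 29.6%/12 = 2.46667% = 0.0246667.
Level-payment amortization: P = B₀·r / (1 − (1+r)^(−n)) = 1475.95·0.0246667 / (1 − 1.02467^(−9)).
Denominator 1 − (1+r)^(−9) = 0.196924228.
P = 36.4068 / 0.196924228 ≈ 184.88.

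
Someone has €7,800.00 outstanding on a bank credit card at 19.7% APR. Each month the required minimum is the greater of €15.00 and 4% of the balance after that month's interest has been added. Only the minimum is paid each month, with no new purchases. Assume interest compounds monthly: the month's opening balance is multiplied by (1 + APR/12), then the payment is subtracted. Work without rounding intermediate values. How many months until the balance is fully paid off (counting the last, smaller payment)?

Monthly rate r = 19.7%/12 = 1.64167% = 0.0164167.
While 4% of the post-interest balance exceeds €15.00, each month B ← (B·(1+r))·(1 − 0.04), i.e. B shrinks by the factor (1+r)·0.96 = 0.97576.
This holds for months 1–125. Entering month 126 the balance is €363.05; 4% of the post-interest balance is now below €15.00, so the flat €15.00 minimum applies from here.
From month 126 a fixed €15.00 at rate r clears €363.05 in 32 more payments. Total: 125 + 32 = 157 months.

157 months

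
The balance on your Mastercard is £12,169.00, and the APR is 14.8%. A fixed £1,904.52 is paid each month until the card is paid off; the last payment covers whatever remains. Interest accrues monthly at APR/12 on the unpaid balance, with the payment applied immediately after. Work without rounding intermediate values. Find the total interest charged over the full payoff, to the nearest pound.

Monthly rate r = 14.8%/12 = 1.23333% = 0.0123333.
Payoff takes n = ⌈−ln(1 − rB₀/P)/ln(1+r)⌉ = ⌈6.696⌉ = 7 payments; the last is £1,328.62.
Total paid = 6·£1,904.52 + £1,328.62 = £12,755.74.
Total interest = total paid − principal = £12,755.74 − £12,169.00 = £586.74.

£587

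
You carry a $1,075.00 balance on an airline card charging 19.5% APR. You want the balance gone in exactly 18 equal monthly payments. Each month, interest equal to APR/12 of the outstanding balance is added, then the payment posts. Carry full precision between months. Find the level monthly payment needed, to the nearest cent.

$69.36

Monthly rate r = 19.5%/12 = 1.625% = 0.01625.
Level-payment amortization: P = B₀·r / (1 − (1+r)^(−n)) = 1075.00·0.01625 / (1 − 1.01625^(−18)).
Denominator 1 − (1+r)^(−18) = 0.251847821.
P = 17.4688 / 0.251847821 ≈ 69.36.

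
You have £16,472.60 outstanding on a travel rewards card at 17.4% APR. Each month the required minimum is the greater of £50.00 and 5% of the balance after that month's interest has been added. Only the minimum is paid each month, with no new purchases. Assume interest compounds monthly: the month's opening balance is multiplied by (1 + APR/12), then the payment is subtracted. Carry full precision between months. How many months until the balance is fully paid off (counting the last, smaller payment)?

Monthly rate r = 17.4%/12 = 1.45% = 0.0145.
While 5% of the post-interest balance exceeds £50.00, each month B ← (B·(1+r))·(1 − 0.05), i.e. B shrinks by the factor (1+r)·0.95 = 0.96377.
This holds for months 1–77. Entering month 78 the balance is £961.36; 5% of the post-interest balance is now below £50.00, so the flat £50.00 minimum applies from here.
From month 78 a fixed £50.00 at rate r clears £961.36 in 23 more payments. Total: 77 + 23 = 100 months.

100 months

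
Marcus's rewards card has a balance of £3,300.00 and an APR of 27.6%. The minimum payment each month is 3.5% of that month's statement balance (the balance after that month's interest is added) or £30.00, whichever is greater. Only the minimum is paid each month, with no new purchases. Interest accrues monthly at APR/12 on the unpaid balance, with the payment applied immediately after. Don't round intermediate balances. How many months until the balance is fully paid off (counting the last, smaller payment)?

Monthly rate r = 27.6%/12 = 2.3% = 0.023.
While 3.5% of the post-interest balance exceeds £30.00, each month B ← (B·(1+r))·(1 − 0.035), i.e. B shrinks by the factor (1+r)·0.965 = 0.98719.
This holds for months 1–107. Entering month 108 the balance is £831.05; 3.5% of the post-interest balance is now below £30.00, so the flat £30.00 minimum applies from here.
From month 108 a fixed £30.00 at rate r clears £831.05 in 45 more payments. Total: 107 + 45 = 152 months.

152 months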